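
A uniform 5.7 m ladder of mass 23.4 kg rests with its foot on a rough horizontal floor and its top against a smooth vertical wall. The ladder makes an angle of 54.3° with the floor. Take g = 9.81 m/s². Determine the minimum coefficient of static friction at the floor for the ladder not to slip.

μ_min ≈ 0.359

ΣF_y = 0: N_floor = 23.4×9.81 = 229.55 N.
Torques about the foot: N_wall · 5.7 sin 54.3° = 23.4×9.81×2.85 cos 54.3° → N_wall = 82.476 N.
ΣF_x = 0: f_floor = N_wall = 82.476 N.
μ_min = f_floor / N_floor = 82.476 / 229.55 = 0.3593.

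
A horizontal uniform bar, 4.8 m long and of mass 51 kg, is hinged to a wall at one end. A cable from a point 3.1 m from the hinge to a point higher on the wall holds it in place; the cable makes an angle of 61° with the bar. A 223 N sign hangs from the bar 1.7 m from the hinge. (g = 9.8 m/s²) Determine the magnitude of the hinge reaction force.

Take torques about the hinge: T sin 61° · 3.1 = 51×9.8×2.4 + 223×1.7 = 1578.6 N·m.
So T = 1578.6 / (0.8746 × 3.1) = 582.23 N.
ΣF_x = 0: H_x = T cos 61° = 282.27 N.
ΣF_y = 0: H_y = (51×9.8 + 223) − T sin 61° = 722.8 − 509.23 = 213.57 N.
|H| = √(H_x² + H_y²) = √((282.27)² + (213.57)²) = 353.96 N.

|H| ≈ 354 N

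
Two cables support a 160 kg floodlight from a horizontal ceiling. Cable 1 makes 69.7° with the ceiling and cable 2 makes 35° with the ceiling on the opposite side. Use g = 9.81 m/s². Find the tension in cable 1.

T_1 ≈ 1330 N

Weight W = 160 × 9.81 = 1570 N acts straight down.
Horizontal: T_1 cos 69.7° = T_2 cos 35°  →  T_2 = 0.4235 T_1.
Vertical: T_1 sin 69.7° + T_2 sin 35° = 1570.
Substituting the horizontal relation into the vertical equation gives 1.181 T_1 = 1570, so T_1 = 1329 N.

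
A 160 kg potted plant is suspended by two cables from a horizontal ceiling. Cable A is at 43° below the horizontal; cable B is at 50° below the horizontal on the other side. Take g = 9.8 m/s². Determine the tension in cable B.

Weight W = 160 × 9.8 = 1568 N acts straight down.
Horizontal: T_A cos 43° = T_B cos 50°  →  T_A = 0.8789 T_B.
Vertical: T_A sin 43° + T_B sin 50° = 1568.
Substituting the horizontal relation into the vertical equation gives 1.365 T_B = 1568, so T_B = 1148 N.

T_B ≈ 1150 N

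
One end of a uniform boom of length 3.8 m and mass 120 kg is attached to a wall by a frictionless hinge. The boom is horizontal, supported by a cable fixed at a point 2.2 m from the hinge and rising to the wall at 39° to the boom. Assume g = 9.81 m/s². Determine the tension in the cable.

T ≈ 1620 N

Take torques about the hinge: T sin 39° · 2.2 = 120×9.81×1.9 = 2236.7 N·m.
So T = 2236.7 / (0.6293 × 2.2) = 1615.5 N.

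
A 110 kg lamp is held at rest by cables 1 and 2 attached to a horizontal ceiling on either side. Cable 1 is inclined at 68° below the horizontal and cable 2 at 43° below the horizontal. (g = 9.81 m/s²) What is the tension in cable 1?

Weight W = 110 × 9.81 = 1079 N acts straight down.
Horizontal: T_1 cos 68° = T_2 cos 43°  →  T_2 = 0.5122 T_1.
Vertical: T_1 sin 68° + T_2 sin 43° = 1079.
Substituting the horizontal relation into the vertical equation gives 1.277 T_1 = 1079, so T_1 = 845.4 N.

T_1 ≈ 845 N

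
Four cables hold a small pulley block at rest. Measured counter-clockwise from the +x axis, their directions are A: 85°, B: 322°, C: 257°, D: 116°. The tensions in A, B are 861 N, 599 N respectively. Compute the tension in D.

Resolve: ΣF_x = 861 cos 85° + 599 cos 322° + T_C cos 257° + T_D cos 116° = 0.
        ΣF_y = 861 sin 85° + 599 sin 322° + T_C sin 257° + T_D sin 116° = 0.
The known terms sum to (547.1, 488.9) N, so -0.2250 T_C − 0.4384 T_D = -547.1 and -0.9744 T_C + 0.8988 T_D = -488.9.
Solving simultaneously: T_C = 1122 N, T_D = 672.2 N.

T_D ≈ 672 N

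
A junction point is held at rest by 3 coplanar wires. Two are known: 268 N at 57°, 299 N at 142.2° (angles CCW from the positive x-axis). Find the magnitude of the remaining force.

F ≈ 418 N

Sum the known components: ΣF_x = -90.29 N, ΣF_y = 408 N.
For equilibrium the remaining force must supply (−ΣF_x, −ΣF_y) = (90.29, -408) N.
Magnitude = √((90.29)² + (-408)²) = 417.9 N; direction = atan2(-408, 90.29) = 282.5°.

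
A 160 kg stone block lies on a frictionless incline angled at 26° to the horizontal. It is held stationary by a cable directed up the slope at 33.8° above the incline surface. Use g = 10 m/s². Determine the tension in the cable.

T ≈ 844 N

Take axes along and perpendicular to the incline. Weight components: W sin 26° = 701.4 N down-slope, W cos 26° = 1438 N into the surface.
Along incline: T cos 33.8° = W sin 26° → T = 844.1 N.
Perpendicular: N = W cos 26° − T sin 33.8° = 968.5 N.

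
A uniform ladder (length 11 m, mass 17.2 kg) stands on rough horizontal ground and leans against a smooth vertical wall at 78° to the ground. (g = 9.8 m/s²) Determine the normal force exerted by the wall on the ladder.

Torques about the foot: N_wall · 11 sin 78° = 17.2×9.8×5.5 cos 78° → N_wall = 17.914 N.

N_wall ≈ 17.9 N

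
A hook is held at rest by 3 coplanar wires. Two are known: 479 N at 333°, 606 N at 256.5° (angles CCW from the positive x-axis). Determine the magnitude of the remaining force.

Sum the known components: ΣF_x = 285.3 N, ΣF_y = -806.7 N.
For equilibrium the remaining force must supply (−ΣF_x, −ΣF_y) = (-285.3, 806.7) N.
Magnitude = √((-285.3)² + (806.7)²) = 855.7 N; direction = atan2(806.7, -285.3) = 109.5°.

F ≈ 856 N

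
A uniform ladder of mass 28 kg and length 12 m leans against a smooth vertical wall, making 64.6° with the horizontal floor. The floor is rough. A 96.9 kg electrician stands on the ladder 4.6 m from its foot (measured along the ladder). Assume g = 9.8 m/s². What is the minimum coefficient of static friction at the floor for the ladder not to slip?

μ_min ≈ 0.194

ΣF_y = 0: N_floor = 28×9.8 + 96.9×9.8 = 1224 N.
Torques about the foot: N_wall · 12 sin 64.6° = 28×9.8×6 cos 64.6° + 96.9×9.8×4.6 cos 64.6° → N_wall = 238 N.
ΣF_x = 0: f_floor = N_wall = 238 N.
μ_min = f_floor / N_floor = 238 / 1224 = 0.1944.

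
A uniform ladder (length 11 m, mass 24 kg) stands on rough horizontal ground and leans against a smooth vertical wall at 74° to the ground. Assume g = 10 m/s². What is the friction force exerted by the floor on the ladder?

f ≈ 34.4 N

Torques about the foot: N_wall · 11 sin 74° = 24×10×5.5 cos 74° → N_wall = 34.409 N.
ΣF_x = 0: f_floor = N_wall = 34.409 N.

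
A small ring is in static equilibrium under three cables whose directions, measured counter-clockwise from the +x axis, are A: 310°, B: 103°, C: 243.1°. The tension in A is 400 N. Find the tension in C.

Resolve: ΣF_x = 400 cos 310° + T_B cos 103° + T_C cos 243.1° = 0.
        ΣF_y = 400 sin 310° + T_B sin 103° + T_C sin 243.1° = 0.
The known terms sum to (257.1, -306.4) N, so -0.2250 T_B − 0.4524 T_C = -257.1 and 0.9744 T_B − 0.8918 T_C = 306.4.
Solving simultaneously: T_B = 573.6 N, T_C = 283.1 N.

T_C ≈ 283 N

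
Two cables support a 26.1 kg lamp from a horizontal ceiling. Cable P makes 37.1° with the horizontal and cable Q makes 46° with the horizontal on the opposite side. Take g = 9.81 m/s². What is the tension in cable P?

Weight W = 26.1 × 9.81 = 256 N acts straight down.
Horizontal: T_P cos 37.1° = T_Q cos 46°  →  T_Q = 1.148 T_P.
Vertical: T_P sin 37.1° + T_Q sin 46° = 256.
Substituting the horizontal relation into the vertical equation gives 1.429 T_P = 256, so T_P = 179.2 N.

T_P ≈ 179 N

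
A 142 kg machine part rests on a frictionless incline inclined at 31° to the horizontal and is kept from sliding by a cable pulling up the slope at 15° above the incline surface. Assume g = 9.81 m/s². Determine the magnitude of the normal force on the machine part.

Take axes along and perpendicular to the incline. Weight components: W sin 31° = 717.5 N down-slope, W cos 31° = 1194 N into the surface.
Along incline: T cos 15° = W sin 31° → T = 742.8 N.
Perpendicular: N = W cos 31° − T sin 15° = 1002 N.

N ≈ 1000 N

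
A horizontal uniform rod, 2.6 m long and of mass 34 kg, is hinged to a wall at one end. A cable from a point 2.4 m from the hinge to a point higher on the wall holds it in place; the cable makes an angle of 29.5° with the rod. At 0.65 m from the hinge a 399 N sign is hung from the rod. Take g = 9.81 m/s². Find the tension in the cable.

T ≈ 586 N

Take torques about the hinge: T sin 29.5° · 2.4 = 34×9.81×1.3 + 399×0.65 = 692.95 N·m.
So T = 692.95 / (0.4924 × 2.4) = 586.34 N.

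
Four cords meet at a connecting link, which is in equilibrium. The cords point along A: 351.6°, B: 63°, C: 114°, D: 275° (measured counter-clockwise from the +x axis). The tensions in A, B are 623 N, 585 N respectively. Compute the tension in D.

T_D ≈ 3010 N

Resolve: ΣF_x = 623 cos 351.6° + 585 cos 63° + T_C cos 114° + T_D cos 275° = 0.
        ΣF_y = 623 sin 351.6° + 585 sin 63° + T_C sin 114° + T_D sin 275° = 0.
The known terms sum to (881.9, 430.2) N, so -0.4067 T_C + 0.0872 T_D = -881.9 and 0.9135 T_C − 0.9962 T_D = -430.2.
Solving simultaneously: T_C = 2814 N, T_D = 3012 N.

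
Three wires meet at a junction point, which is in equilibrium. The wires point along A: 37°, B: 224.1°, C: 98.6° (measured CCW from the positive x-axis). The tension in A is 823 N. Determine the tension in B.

Resolve: ΣF_x = 823 cos 37° + T_B cos 224.1° + T_C cos 98.6° = 0.
        ΣF_y = 823 sin 37° + T_B sin 224.1° + T_C sin 98.6° = 0.
The known terms sum to (657.3, 495.3) N, so -0.7181 T_B − 0.1495 T_C = -657.3 and -0.6959 T_B + 0.9888 T_C = -495.3.
Solving simultaneously: T_B = 889.2 N, T_C = 125 N.

T_B ≈ 889 N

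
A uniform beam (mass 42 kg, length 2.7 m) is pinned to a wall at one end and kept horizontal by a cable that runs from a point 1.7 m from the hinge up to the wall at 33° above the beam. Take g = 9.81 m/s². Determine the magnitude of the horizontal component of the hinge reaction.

H_x ≈ 504 N

Take torques about the hinge: T sin 33° · 1.7 = 42×9.81×1.35 = 556.23 N·m.
So T = 556.23 / (0.5446 × 1.7) = 600.75 N.
ΣF_x = 0: H_x = T cos 33° = 503.83 N.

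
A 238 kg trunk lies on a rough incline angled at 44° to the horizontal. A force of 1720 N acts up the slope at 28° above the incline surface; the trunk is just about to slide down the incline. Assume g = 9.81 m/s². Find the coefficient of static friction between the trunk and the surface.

On the verge of sliding down the incline, friction is at its maximum μN and acts up the slope.
Perpendicular to incline: N = W cos 44° − P sin 28° = 1680 − 807.5 = 872 N.
Along incline: P cos 28° + μN = W sin 44° → μ = (W sin 44° − P cos 28°) / N = 0.1184.

μ ≈ 0.118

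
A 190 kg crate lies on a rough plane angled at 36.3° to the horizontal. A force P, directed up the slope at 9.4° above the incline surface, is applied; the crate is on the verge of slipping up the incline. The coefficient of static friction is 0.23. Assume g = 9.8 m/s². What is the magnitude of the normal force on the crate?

On the verge of sliding up the incline, friction equals μN and acts down the slope.
Perpendicular: N + P sin 9.4° = W cos 36.3° = 1501 N.
Along incline: P cos 9.4° = W sin 36.3° + μN  with W sin 36.3° = 1102 N.
Solving the pair for P and N: P = 1413 N, N = 1270 N (and f = μN = 292.1 N).

N ≈ 1270 N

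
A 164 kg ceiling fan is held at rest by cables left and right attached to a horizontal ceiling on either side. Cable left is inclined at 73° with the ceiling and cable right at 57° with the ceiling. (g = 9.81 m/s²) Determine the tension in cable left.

T_left ≈ 1140 N

Weight W = 164 × 9.81 = 1609 N acts straight down.
Horizontal: T_left cos 73° = T_right cos 57°  →  T_right = 0.5368 T_left.
Vertical: T_left sin 73° + T_right sin 57° = 1609.
Substituting the horizontal relation into the vertical equation gives 1.407 T_left = 1609, so T_left = 1144 N.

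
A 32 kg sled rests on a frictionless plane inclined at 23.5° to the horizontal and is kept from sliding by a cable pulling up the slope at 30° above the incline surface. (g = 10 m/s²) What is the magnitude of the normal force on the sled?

N ≈ 220 N

Take axes along and perpendicular to the incline. Weight components: W sin 23.5° = 127.6 N down-slope, W cos 23.5° = 293.5 N into the surface.
Along incline: T cos 30° = W sin 23.5° → T = 147.3 N.
Perpendicular: N = W cos 23.5° − T sin 30° = 219.8 N.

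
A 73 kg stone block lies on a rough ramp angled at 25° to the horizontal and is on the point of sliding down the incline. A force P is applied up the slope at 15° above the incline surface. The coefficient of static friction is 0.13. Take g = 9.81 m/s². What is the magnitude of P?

On the verge of sliding down the incline, friction equals μN and acts up the slope.
Perpendicular: N + P sin 15° = W cos 25° = 649 N.
Along incline: P cos 15° + μN = W sin 25° with W sin 25° = 302.6 N.
Solving the pair for P and N: P = 234.1 N, N = 588.4 N (and f = μN = 76.5 N).

P ≈ 234 N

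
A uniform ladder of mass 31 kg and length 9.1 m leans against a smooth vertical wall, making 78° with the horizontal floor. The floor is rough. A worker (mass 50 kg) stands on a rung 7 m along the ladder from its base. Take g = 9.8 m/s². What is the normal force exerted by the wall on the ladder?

Torques about the foot: N_wall · 9.1 sin 78° = 31×9.8×4.55 cos 78° + 50×9.8×7 cos 78° → N_wall = 112.4 N.

N_wall ≈ 112 N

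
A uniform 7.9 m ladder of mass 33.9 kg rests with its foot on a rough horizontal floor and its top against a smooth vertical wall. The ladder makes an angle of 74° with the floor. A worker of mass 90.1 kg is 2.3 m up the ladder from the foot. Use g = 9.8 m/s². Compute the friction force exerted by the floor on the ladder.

f ≈ 121 N

Torques about the foot: N_wall · 7.9 sin 74° = 33.9×9.8×3.95 cos 74° + 90.1×9.8×2.3 cos 74° → N_wall = 121.34 N.
ΣF_x = 0: f_floor = N_wall = 121.34 N.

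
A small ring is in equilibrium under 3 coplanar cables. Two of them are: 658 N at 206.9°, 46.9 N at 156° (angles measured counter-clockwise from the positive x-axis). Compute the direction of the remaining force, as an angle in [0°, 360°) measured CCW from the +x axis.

θ ≈ 23.9°

Sum the known components: ΣF_x = -629.6 N, ΣF_y = -278.6 N.
For equilibrium the remaining force must supply (−ΣF_x, −ΣF_y) = (629.6, 278.6) N.
Magnitude = √((629.6)² + (278.6)²) = 688.5 N; direction = atan2(278.6, 629.6) = 23.9°.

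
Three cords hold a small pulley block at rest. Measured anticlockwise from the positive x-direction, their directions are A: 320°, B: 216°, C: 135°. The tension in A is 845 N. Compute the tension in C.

Resolve: ΣF_x = 845 cos 320° + T_B cos 216° + T_C cos 135° = 0.
        ΣF_y = 845 sin 320° + T_B sin 216° + T_C sin 135° = 0.
The known terms sum to (647.3, -543.2) N, so -0.8090 T_B − 0.7071 T_C = -647.3 and -0.5878 T_B + 0.7071 T_C = 543.2.
Solving simultaneously: T_B = 74.56 N, T_C = 830.1 N.

T_C ≈ 830 N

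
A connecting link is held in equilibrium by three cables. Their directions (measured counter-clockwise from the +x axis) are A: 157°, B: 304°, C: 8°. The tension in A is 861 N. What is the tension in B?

Resolve: ΣF_x = 861 cos 157° + T_B cos 304° + T_C cos 8° = 0.
        ΣF_y = 861 sin 157° + T_B sin 304° + T_C sin 8° = 0.
The known terms sum to (-792.6, 336.4) N, so 0.5592 T_B + 0.9903 T_C = 792.6 and -0.8290 T_B + 0.1392 T_C = -336.4.
Solving simultaneously: T_B = 493.4 N, T_C = 521.7 N.

T_B ≈ 493 N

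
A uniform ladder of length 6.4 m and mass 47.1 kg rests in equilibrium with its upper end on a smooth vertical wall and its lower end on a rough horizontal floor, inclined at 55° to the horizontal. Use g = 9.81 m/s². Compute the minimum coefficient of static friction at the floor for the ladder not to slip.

μ_min ≈ 0.350

ΣF_y = 0: N_floor = 47.1×9.81 = 462.05 N.
Torques about the foot: N_wall · 6.4 sin 55° = 47.1×9.81×3.2 cos 55° → N_wall = 161.77 N.
ΣF_x = 0: f_floor = N_wall = 161.77 N.
μ_min = f_floor / N_floor = 161.77 / 462.05 = 0.3501.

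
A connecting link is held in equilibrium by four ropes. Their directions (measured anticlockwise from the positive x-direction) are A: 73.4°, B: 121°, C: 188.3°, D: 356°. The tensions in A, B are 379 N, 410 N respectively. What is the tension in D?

T_D ≈ 3390 N

Resolve: ΣF_x = 379 cos 73.4° + 410 cos 121° + T_C cos 188.3° + T_D cos 356° = 0.
        ΣF_y = 379 sin 73.4° + 410 sin 121° + T_C sin 188.3° + T_D sin 356° = 0.
The known terms sum to (-102.9, 714.6) N, so -0.9895 T_C + 0.9976 T_D = 102.9 and -0.1444 T_C − 0.0698 T_D = -714.6.
Solving simultaneously: T_C = 3313 N, T_D = 3389 N.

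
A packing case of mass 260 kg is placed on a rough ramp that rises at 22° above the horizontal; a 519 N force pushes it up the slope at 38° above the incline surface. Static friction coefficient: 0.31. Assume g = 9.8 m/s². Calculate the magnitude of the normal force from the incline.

Axes along / perpendicular to the incline. W sin 22° = 954.5 N down-slope; W cos 22° = 2362 N into the surface.
Perpendicular: N = W cos 22° − P sin 38° = 2362 − 319.5 = 2043 N.
Along incline: P cos 38° + f = W sin 22° (friction acts up-slope) → f = 954.5 − 409 = 545.5 N.
|f| = 545.5 N ≤ μN = 633.3 N, so the packing case is indeed static.

N ≈ 2040 N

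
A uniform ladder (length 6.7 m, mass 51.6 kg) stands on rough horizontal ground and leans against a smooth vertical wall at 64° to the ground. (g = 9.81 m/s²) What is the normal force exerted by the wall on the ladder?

Torques about the foot: N_wall · 6.7 sin 64° = 51.6×9.81×3.35 cos 64° → N_wall = 123.44 N.

N_wall ≈ 123 N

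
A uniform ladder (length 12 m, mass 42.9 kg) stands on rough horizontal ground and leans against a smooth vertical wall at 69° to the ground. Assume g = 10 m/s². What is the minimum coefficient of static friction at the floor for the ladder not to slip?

μ_min ≈ 0.192

ΣF_y = 0: N_floor = 42.9×10 = 429 N.
Torques about the foot: N_wall · 12 sin 69° = 42.9×10×6 cos 69° → N_wall = 82.339 N.
ΣF_x = 0: f_floor = N_wall = 82.339 N.
μ_min = f_floor / N_floor = 82.339 / 429 = 0.1919.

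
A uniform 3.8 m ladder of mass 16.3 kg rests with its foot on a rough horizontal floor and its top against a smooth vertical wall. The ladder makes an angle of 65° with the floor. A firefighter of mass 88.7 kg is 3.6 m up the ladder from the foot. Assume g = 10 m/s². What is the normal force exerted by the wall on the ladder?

N_wall ≈ 430 N

Torques about the foot: N_wall · 3.8 sin 65° = 16.3×10×1.9 cos 65° + 88.7×10×3.6 cos 65° → N_wall = 429.85 N.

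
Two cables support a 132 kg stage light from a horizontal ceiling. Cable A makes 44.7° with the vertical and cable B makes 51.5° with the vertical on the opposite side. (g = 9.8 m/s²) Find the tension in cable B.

Angles from the horizontal: cable A is 90° − 44.7° = 45.3°, cable B is 90° − 51.5° = 38.5°.
Weight W = 132 × 9.8 = 1294 N acts straight down.
Horizontal: T_A cos 45.3° = T_B cos 38.5°  →  T_A = 1.113 T_B.
Vertical: T_A sin 45.3° + T_B sin 38.5° = 1294.
Substituting the horizontal relation into the vertical equation gives 1.413 T_B = 1294, so T_B = 915.3 N.

T_B ≈ 915 N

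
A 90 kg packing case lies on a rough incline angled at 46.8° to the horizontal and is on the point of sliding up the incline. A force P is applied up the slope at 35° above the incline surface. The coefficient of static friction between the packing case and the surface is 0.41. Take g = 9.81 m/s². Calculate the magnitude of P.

P ≈ 845 N

On the verge of sliding up the incline, friction equals μN and acts down the slope.
Perpendicular: N + P sin 35° = W cos 46.8° = 604.4 N.
Along incline: P cos 35° = W sin 46.8° + μN  with W sin 46.8° = 643.6 N.
Solving the pair for P and N: P = 845.5 N, N = 119.4 N (and f = μN = 48.97 N).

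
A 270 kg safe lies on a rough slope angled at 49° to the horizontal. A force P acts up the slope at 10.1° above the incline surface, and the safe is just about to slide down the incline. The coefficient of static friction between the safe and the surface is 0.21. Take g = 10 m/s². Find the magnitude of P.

P ≈ 1760 N

On the verge of sliding down the incline, friction equals μN and acts up the slope.
Perpendicular: N + P sin 10.1° = W cos 49° = 1771 N.
Along incline: P cos 10.1° + μN = W sin 49° with W sin 49° = 2038 N.
Solving the pair for P and N: P = 1758 N, N = 1463 N (and f = μN = 307.3 N).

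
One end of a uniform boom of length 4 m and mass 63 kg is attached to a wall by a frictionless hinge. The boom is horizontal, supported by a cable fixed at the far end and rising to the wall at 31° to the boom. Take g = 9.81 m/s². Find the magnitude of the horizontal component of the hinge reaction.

H_x ≈ 514 N

Take torques about the hinge: T sin 31° · 4 = 63×9.81×2 = 1236.1 N·m.
So T = 1236.1 / (0.5150 × 4) = 599.98 N.
ΣF_x = 0: H_x = T cos 31° = 514.29 N.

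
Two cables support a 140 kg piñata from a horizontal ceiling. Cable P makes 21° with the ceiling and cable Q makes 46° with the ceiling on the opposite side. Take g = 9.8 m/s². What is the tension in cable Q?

T_Q ≈ 1390 N

Weight W = 140 × 9.8 = 1372 N acts straight down.
Horizontal: T_P cos 21° = T_Q cos 46°  →  T_P = 0.7441 T_Q.
Vertical: T_P sin 21° + T_Q sin 46° = 1372.
Substituting the horizontal relation into the vertical equation gives 0.986 T_Q = 1372, so T_Q = 1391 N.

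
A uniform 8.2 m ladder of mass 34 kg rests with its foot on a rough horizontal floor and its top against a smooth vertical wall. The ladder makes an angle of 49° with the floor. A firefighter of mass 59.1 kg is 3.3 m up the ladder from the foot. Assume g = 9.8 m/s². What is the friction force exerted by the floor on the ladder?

Torques about the foot: N_wall · 8.2 sin 49° = 34×9.8×4.1 cos 49° + 59.1×9.8×3.3 cos 49° → N_wall = 347.44 N.
ΣF_x = 0: f_floor = N_wall = 347.44 N.

f ≈ 347 N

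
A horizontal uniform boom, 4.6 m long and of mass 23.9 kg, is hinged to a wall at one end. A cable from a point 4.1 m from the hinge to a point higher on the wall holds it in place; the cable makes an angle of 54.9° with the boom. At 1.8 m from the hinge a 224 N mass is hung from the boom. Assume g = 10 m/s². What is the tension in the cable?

T ≈ 284 N

Take torques about the hinge: T sin 54.9° · 4.1 = 23.9×10×2.3 + 224×1.8 = 952.9 N·m.
So T = 952.9 / (0.8181 × 4.1) = 284.07 N.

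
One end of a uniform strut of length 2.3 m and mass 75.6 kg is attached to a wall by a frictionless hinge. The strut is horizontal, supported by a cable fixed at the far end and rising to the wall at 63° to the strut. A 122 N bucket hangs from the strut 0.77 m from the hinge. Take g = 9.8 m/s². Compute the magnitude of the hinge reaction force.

Take torques about the hinge: T sin 63° · 2.3 = 75.6×9.8×1.15 + 122×0.77 = 945.95 N·m.
So T = 945.95 / (0.8910 × 2.3) = 461.59 N.
ΣF_x = 0: H_x = T cos 63° = 209.56 N.
ΣF_y = 0: H_y = (75.6×9.8 + 122) − T sin 63° = 862.88 − 411.28 = 451.6 N.
|H| = √(H_x² + H_y²) = √((209.56)² + (451.6)²) = 497.85 N.

|H| ≈ 498 N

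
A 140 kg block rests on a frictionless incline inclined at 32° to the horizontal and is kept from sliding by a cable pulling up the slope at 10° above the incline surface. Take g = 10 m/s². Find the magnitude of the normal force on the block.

N ≈ 1060 N

Take axes along and perpendicular to the incline. Weight components: W sin 32° = 741.9 N down-slope, W cos 32° = 1187 N into the surface.
Along incline: T cos 10° = W sin 32° → T = 753.3 N.
Perpendicular: N = W cos 32° − T sin 10° = 1056 N.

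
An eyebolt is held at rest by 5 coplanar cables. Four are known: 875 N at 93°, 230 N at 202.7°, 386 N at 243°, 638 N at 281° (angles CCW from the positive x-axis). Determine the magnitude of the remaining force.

F ≈ 362 N

Sum the known components: ΣF_x = -311.5 N, ΣF_y = -185.2 N.
For equilibrium the remaining force must supply (−ΣF_x, −ΣF_y) = (311.5, 185.2) N.
Magnitude = √((311.5)² + (185.2)²) = 362.4 N; direction = atan2(185.2, 311.5) = 30.7°.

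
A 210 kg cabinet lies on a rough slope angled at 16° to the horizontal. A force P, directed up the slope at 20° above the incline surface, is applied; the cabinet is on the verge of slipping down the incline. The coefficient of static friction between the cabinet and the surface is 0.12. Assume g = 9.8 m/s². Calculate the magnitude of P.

On the verge of sliding down the incline, friction equals μN and acts up the slope.
Perpendicular: N + P sin 20° = W cos 16° = 1978 N.
Along incline: P cos 20° + μN = W sin 16° with W sin 16° = 567.3 N.
Solving the pair for P and N: P = 367.1 N, N = 1853 N (and f = μN = 222.3 N).

P ≈ 367 N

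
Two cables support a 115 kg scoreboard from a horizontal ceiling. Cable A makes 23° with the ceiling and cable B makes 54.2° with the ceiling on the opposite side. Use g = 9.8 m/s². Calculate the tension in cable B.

Weight W = 115 × 9.8 = 1127 N acts straight down.
Horizontal: T_A cos 23° = T_B cos 54.2°  →  T_A = 0.6355 T_B.
Vertical: T_A sin 23° + T_B sin 54.2° = 1127.
Substituting the horizontal relation into the vertical equation gives 1.059 T_B = 1127, so T_B = 1064 N.

T_B ≈ 1060 N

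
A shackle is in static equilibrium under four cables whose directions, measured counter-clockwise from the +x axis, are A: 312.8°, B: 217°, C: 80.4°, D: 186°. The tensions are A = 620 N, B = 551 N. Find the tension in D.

T_D ≈ 117 N

Resolve: ΣF_x = 620 cos 312.8° + 551 cos 217° + T_C cos 80.4° + T_D cos 186° = 0.
        ΣF_y = 620 sin 312.8° + 551 sin 217° + T_C sin 80.4° + T_D sin 186° = 0.
The known terms sum to (-18.79, -786.5) N, so 0.1668 T_C − 0.9945 T_D = 18.79 and 0.9860 T_C − 0.1045 T_D = 786.5.
Solving simultaneously: T_C = 810.1 N, T_D = 116.9 N.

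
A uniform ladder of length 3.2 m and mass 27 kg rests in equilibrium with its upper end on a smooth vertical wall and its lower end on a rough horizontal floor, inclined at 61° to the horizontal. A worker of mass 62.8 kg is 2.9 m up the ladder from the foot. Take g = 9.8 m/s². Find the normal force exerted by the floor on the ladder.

N_floor ≈ 880 N

ΣF_y = 0: N_floor = 27×9.8 + 62.8×9.8 = 880.04 N.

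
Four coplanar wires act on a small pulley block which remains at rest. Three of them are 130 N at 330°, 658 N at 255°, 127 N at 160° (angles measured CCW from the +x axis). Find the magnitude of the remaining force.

Sum the known components: ΣF_x = -177.1 N, ΣF_y = -657.1 N.
For equilibrium the remaining force must supply (−ΣF_x, −ΣF_y) = (177.1, 657.1) N.
Magnitude = √((177.1)² + (657.1)²) = 680.6 N; direction = atan2(657.1, 177.1) = 74.9°.

F ≈ 681 N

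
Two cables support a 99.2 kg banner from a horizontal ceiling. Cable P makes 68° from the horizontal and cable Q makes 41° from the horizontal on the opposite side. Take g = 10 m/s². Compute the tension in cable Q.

T_Q ≈ 393 N

Weight W = 99.2 × 10 = 992 N acts straight down.
Horizontal: T_P cos 68° = T_Q cos 41°  →  T_P = 2.015 T_Q.
Vertical: T_P sin 68° + T_Q sin 41° = 992.
Substituting the horizontal relation into the vertical equation gives 2.524 T_Q = 992, so T_Q = 393 N.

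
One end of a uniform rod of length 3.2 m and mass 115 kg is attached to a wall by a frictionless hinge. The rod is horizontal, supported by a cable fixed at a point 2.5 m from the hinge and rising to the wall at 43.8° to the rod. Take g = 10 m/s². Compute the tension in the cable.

T ≈ 1060 N

Take torques about the hinge: T sin 43.8° · 2.5 = 115×10×1.6 = 1840 N·m.
So T = 1840 / (0.6921 × 2.5) = 1063.4 N.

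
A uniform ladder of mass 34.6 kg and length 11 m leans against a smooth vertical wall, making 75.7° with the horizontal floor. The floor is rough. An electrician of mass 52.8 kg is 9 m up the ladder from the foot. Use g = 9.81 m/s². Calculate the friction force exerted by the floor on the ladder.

Torques about the foot: N_wall · 11 sin 75.7° = 34.6×9.81×5.5 cos 75.7° + 52.8×9.81×9 cos 75.7° → N_wall = 151.28 N.
ΣF_x = 0: f_floor = N_wall = 151.28 N.

f ≈ 151 N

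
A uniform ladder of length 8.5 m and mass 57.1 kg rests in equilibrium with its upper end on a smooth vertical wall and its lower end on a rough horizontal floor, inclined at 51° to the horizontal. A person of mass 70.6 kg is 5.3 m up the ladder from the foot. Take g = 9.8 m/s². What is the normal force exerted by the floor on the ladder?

ΣF_y = 0: N_floor = 57.1×9.8 + 70.6×9.8 = 1251.5 N.

N_floor ≈ 1250 N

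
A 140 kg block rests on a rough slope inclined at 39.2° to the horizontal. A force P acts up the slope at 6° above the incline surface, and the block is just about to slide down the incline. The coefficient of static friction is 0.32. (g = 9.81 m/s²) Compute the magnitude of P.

P ≈ 549 N

On the verge of sliding down the incline, friction equals μN and acts up the slope.
Perpendicular: N + P sin 6° = W cos 39.2° = 1064 N.
Along incline: P cos 6° + μN = W sin 39.2° with W sin 39.2° = 868 N.
Solving the pair for P and N: P = 548.8 N, N = 1007 N (and f = μN = 322.2 N).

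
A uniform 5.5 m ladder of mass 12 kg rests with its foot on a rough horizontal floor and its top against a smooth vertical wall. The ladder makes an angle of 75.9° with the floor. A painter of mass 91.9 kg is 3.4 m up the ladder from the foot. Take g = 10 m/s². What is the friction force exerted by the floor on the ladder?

f ≈ 158 N

Torques about the foot: N_wall · 5.5 sin 75.9° = 12×10×2.75 cos 75.9° + 91.9×10×3.4 cos 75.9° → N_wall = 157.77 N.
ΣF_x = 0: f_floor = N_wall = 157.77 N.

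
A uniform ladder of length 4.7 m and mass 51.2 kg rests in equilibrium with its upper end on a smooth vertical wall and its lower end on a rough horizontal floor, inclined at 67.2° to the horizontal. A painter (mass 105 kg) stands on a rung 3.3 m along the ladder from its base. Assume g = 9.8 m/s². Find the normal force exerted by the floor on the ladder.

ΣF_y = 0: N_floor = 51.2×9.8 + 105×9.8 = 1530.8 N.

N_floor ≈ 1530 N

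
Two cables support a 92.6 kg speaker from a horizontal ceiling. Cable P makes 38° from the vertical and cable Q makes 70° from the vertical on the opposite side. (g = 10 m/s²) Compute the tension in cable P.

Angles from the horizontal: cable P is 90° − 38° = 52°, cable Q is 90° − 70° = 20°.
Weight W = 92.6 × 10 = 926 N acts straight down.
Horizontal: T_P cos 52° = T_Q cos 20°  →  T_Q = 0.6552 T_P.
Vertical: T_P sin 52° + T_Q sin 20° = 926.
Substituting the horizontal relation into the vertical equation gives 1.012 T_P = 926, so T_P = 914.9 N.

T_P ≈ 915 N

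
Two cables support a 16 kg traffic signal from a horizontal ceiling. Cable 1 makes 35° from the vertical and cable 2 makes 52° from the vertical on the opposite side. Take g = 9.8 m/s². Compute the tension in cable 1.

Angles from the horizontal: cable 1 is 90° − 35° = 55°, cable 2 is 90° − 52° = 38°.
Weight W = 16 × 9.8 = 156.8 N acts straight down.
Horizontal: T_1 cos 55° = T_2 cos 38°  →  T_2 = 0.7279 T_1.
Vertical: T_1 sin 55° + T_2 sin 38° = 156.8.
Substituting the horizontal relation into the vertical equation gives 1.267 T_1 = 156.8, so T_1 = 123.7 N.

T_1 ≈ 124 N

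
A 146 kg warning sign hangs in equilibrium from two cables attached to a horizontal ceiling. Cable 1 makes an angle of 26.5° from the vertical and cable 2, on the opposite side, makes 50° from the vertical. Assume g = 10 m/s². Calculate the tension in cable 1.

Angles from the horizontal: cable 1 is 90° − 26.5° = 63.5°, cable 2 is 90° − 50° = 40°.
Weight W = 146 × 10 = 1460 N acts straight down.
Horizontal: T_1 cos 63.5° = T_2 cos 40°  →  T_2 = 0.5825 T_1.
Vertical: T_1 sin 63.5° + T_2 sin 40° = 1460.
Substituting the horizontal relation into the vertical equation gives 1.269 T_1 = 1460, so T_1 = 1150 N.

T_1 ≈ 1150 N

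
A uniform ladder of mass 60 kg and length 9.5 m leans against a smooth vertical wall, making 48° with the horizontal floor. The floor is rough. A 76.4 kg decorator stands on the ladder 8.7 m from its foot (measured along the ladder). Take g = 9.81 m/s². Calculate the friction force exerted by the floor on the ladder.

f ≈ 883 N

Torques about the foot: N_wall · 9.5 sin 48° = 60×9.81×4.75 cos 48° + 76.4×9.81×8.7 cos 48° → N_wall = 883 N.
ΣF_x = 0: f_floor = N_wall = 883 N.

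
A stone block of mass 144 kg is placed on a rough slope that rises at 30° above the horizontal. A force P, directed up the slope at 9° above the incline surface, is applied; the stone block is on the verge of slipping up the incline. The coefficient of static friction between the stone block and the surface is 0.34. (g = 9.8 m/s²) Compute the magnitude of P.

On the verge of sliding up the incline, friction equals μN and acts down the slope.
Perpendicular: N + P sin 9° = W cos 30° = 1222 N.
Along incline: P cos 9° = W sin 30° + μN  with W sin 30° = 705.6 N.
Solving the pair for P and N: P = 1077 N, N = 1054 N (and f = μN = 358.2 N).

P ≈ 1080 N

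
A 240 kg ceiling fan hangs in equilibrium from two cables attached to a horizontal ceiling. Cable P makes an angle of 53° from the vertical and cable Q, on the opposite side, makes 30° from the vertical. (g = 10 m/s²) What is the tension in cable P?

T_P ≈ 1210 N

Angles from the horizontal: cable P is 90° − 53° = 37°, cable Q is 90° − 30° = 60°.
Weight W = 240 × 10 = 2400 N acts straight down.
Horizontal: T_P cos 37° = T_Q cos 60°  →  T_Q = 1.597 T_P.
Vertical: T_P sin 37° + T_Q sin 60° = 2400.
Substituting the horizontal relation into the vertical equation gives 1.985 T_P = 2400, so T_P = 1209 N.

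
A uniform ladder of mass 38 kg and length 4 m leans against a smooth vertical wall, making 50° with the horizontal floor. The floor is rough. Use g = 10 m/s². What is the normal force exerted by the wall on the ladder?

Torques about the foot: N_wall · 4 sin 50° = 38×10×2 cos 50° → N_wall = 159.43 N.

N_wall ≈ 159 N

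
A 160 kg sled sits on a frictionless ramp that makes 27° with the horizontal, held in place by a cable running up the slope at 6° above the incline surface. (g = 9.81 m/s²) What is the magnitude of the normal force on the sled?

Take axes along and perpendicular to the incline. Weight components: W sin 27° = 712.6 N down-slope, W cos 27° = 1399 N into the surface.
Along incline: T cos 6° = W sin 27° → T = 716.5 N.
Perpendicular: N = W cos 27° − T sin 6° = 1324 N.

N ≈ 1320 N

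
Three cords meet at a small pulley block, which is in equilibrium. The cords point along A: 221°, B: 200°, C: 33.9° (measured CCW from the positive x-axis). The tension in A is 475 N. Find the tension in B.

Resolve: ΣF_x = 475 cos 221° + T_B cos 200° + T_C cos 33.9° = 0.
        ΣF_y = 475 sin 221° + T_B sin 200° + T_C sin 33.9° = 0.
The known terms sum to (-358.5, -311.6) N, so -0.9397 T_B + 0.8300 T_C = 358.5 and -0.3420 T_B + 0.5577 T_C = 311.6.
Solving simultaneously: T_B = 244.4 N, T_C = 708.6 N.

T_B ≈ 244 N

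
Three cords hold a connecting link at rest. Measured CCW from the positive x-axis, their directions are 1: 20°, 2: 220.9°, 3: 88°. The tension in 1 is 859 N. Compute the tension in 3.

T_3 ≈ 418 N

Resolve: ΣF_x = 859 cos 20° + T_2 cos 220.9° + T_3 cos 88° = 0.
        ΣF_y = 859 sin 20° + T_2 sin 220.9° + T_3 sin 88° = 0.
The known terms sum to (807.2, 293.8) N, so -0.7559 T_2 + 0.0349 T_3 = -807.2 and -0.6547 T_2 + 0.9994 T_3 = -293.8.
Solving simultaneously: T_2 = 1087 N, T_3 = 418.3 N.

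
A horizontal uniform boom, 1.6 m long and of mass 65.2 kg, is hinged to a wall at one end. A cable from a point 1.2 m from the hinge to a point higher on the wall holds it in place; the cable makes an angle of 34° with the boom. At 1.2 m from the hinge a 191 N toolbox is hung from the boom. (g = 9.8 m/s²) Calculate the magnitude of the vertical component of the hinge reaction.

Take torques about the hinge: T sin 34° · 1.2 = 65.2×9.8×0.8 + 191×1.2 = 740.37 N·m.
So T = 740.37 / (0.5592 × 1.2) = 1103.3 N.
ΣF_y = 0: H_y = (65.2×9.8 + 191) − T sin 34° = 829.96 − 616.97 = 212.99 N.

|H_y| ≈ 213 N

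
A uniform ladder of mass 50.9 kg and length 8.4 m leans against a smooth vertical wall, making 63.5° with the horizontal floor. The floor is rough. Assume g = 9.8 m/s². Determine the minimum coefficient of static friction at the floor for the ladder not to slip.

ΣF_y = 0: N_floor = 50.9×9.8 = 498.82 N.
Torques about the foot: N_wall · 8.4 sin 63.5° = 50.9×9.8×4.2 cos 63.5° → N_wall = 124.35 N.
ΣF_x = 0: f_floor = N_wall = 124.35 N.
μ_min = f_floor / N_floor = 124.35 / 498.82 = 0.2493.

μ_min ≈ 0.249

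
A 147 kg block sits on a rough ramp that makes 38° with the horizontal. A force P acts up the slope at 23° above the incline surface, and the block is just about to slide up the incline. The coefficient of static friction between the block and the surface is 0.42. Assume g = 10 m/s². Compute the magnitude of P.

On the verge of sliding up the incline, friction equals μN and acts down the slope.
Perpendicular: N + P sin 23° = W cos 38° = 1158 N.
Along incline: P cos 23° = W sin 38° + μN  with W sin 38° = 905 N.
Solving the pair for P and N: P = 1283 N, N = 657.1 N (and f = μN = 276 N).

P ≈ 1280 N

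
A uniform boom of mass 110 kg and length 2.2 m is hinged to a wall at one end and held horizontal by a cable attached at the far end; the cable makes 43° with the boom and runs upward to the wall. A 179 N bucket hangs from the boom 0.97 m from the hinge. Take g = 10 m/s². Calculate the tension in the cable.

T ≈ 922 N

Take torques about the hinge: T sin 43° · 2.2 = 110×10×1.1 + 179×0.97 = 1383.6 N·m.
So T = 1383.6 / (0.6820 × 2.2) = 922.18 N.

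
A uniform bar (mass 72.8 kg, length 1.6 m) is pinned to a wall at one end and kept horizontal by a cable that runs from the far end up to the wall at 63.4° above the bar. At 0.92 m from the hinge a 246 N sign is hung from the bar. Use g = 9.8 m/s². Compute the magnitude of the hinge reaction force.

Take torques about the hinge: T sin 63.4° · 1.6 = 72.8×9.8×0.8 + 246×0.92 = 797.07 N·m.
So T = 797.07 / (0.8942 × 1.6) = 557.14 N.
ΣF_x = 0: H_x = T cos 63.4° = 249.46 N.
ΣF_y = 0: H_y = (72.8×9.8 + 246) − T sin 63.4° = 959.44 − 498.17 = 461.27 N.
|H| = √(H_x² + H_y²) = √((249.46)² + (461.27)²) = 524.41 N.

|H| ≈ 524 N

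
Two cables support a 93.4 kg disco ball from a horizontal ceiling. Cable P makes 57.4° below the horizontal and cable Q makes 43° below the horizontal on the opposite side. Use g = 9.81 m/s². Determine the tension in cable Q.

Weight W = 93.4 × 9.81 = 916.3 N acts straight down.
Horizontal: T_P cos 57.4° = T_Q cos 43°  →  T_P = 1.357 T_Q.
Vertical: T_P sin 57.4° + T_Q sin 43° = 916.3.
Substituting the horizontal relation into the vertical equation gives 1.826 T_Q = 916.3, so T_Q = 501.9 N.

T_Q ≈ 502 N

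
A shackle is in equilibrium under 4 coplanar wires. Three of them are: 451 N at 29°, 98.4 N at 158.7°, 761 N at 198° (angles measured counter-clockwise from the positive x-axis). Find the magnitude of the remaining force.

F ≈ 421 N

Sum the known components: ΣF_x = -421 N, ΣF_y = 19.23 N.
For equilibrium the remaining force must supply (−ΣF_x, −ΣF_y) = (421, -19.23) N.
Magnitude = √((421)² + (-19.23)²) = 421.4 N; direction = atan2(-19.23, 421) = 357.4°.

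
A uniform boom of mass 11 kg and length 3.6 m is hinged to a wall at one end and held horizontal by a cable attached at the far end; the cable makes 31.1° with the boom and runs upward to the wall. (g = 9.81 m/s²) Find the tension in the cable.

Take torques about the hinge: T sin 31.1° · 3.6 = 11×9.81×1.8 = 194.24 N·m.
So T = 194.24 / (0.5165 × 3.6) = 104.46 N.

T ≈ 104 N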